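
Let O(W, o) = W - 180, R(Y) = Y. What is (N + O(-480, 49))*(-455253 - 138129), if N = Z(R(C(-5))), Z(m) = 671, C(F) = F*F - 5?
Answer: -6527202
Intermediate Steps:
C(F) = -5 + F**2 (C(F) = F**2 - 5 = -5 + F**2)
O(W, o) = -180 + W
N = 671
(N + O(-480, 49))*(-455253 - 138129) = (671 + (-180 - 480))*(-455253 - 138129) = (671 - 660)*(-593382) = 11*(-593382) = -6527202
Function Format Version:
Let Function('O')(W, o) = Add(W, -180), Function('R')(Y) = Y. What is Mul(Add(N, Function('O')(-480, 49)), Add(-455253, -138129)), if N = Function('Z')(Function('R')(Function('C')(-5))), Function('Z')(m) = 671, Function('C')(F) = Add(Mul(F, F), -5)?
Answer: -6527202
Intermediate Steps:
Function('C')(F) = Add(-5, Pow(F, 2)) (Function('C')(F) = Add(Pow(F, 2), -5) = Add(-5, Pow(F, 2)))
Function('O')(W, o) = Add(-180, W)
N = 671
Mul(Add(N, Function('O')(-480, 49)), Add(-455253, -138129)) = Mul(Add(671, Add(-180, -480)), Add(-455253, -138129)) = Mul(Add(671, -660), -593382) = Mul(11, -593382) = -6527202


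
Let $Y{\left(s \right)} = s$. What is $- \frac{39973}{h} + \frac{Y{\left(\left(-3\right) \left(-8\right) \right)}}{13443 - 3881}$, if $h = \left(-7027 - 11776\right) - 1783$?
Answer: $\frac{191357945}{98421666} \approx 1.9443$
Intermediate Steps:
$h = -20586$ ($h = -18803 - 1783 = -20586$)
$- \frac{39973}{h} + \frac{Y{\left(\left(-3\right) \left(-8\right) \right)}}{13443 - 3881} = - \frac{39973}{-20586} + \frac{\left(-3\right) \left(-8\right)}{13443 - 3881} = \left(-39973\right) \left(- \frac{1}{20586}\right) + \frac{24}{13443 - 3881} = \frac{39973}{20586} + \frac{24}{9562} = \frac{39973}{20586} + 24 \cdot \frac{1}{9562} = \frac{39973}{20586} + \frac{12}{4781} = \frac{191357945}{98421666}$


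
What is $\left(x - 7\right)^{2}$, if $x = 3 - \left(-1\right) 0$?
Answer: $16$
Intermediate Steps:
$x = 3$ ($x = 3 - 0 = 3 + 0 = 3$)
$\left(x - 7\right)^{2} = \left(3 - 7\right)^{2} = \left(-4\right)^{2} = 16$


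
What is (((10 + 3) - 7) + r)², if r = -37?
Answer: 961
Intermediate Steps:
(((10 + 3) - 7) + r)² = (((10 + 3) - 7) - 37)² = ((13 - 7) - 37)² = (6 - 37)² = (-31)² = 961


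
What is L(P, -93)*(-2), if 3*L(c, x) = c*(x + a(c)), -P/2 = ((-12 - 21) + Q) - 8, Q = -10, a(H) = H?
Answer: -612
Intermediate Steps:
P = 102 (P = -2*(((-12 - 21) - 10) - 8) = -2*((-33 - 10) - 8) = -2*(-43 - 8) = -2*(-51) = 102)
L(c, x) = c*(c + x)/3 (L(c, x) = (c*(x + c))/3 = (c*(c + x))/3 = c*(c + x)/3)
L(P, -93)*(-2) = ((⅓)*102*(102 - 93))*(-2) = ((⅓)*102*9)*(-2) = 306*(-2) = -612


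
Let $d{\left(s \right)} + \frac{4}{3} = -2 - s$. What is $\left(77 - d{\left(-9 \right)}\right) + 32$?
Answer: $\frac{310}{3} \approx 103.33$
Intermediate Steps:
$d{\left(s \right)} = - \frac{10}{3} - s$ ($d{\left(s \right)} = - \frac{4}{3} - \left(2 + s\right) = - \frac{10}{3} - s$)
$\left(77 - d{\left(-9 \right)}\right) + 32 = \left(77 - \left(- \frac{10}{3} - -9\right)\right) + 32 = \left(77 - \left(- \frac{10}{3} + 9\right)\right) + 32 = \left(77 - \frac{17}{3}\right) + 32 = \frac{214}{3} + 32 = \frac{310}{3}$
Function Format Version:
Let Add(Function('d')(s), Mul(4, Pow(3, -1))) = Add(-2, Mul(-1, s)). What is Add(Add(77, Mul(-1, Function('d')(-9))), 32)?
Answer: Rational(310, 3) ≈ 103.33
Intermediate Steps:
Function('d')(s) = Add(Rational(-10, 3), Mul(-1, s)) (Function('d')(s) = Add(Rational(-4, 3), Add(-2, Mul(-1, s))) = Add(Rational(-10, 3), Mul(-1, s)))
Add(Add(77, Mul(-1, Function('d')(-9))), 32) = Add(Add(77, Mul(-1, Add(Rational(-10, 3), Mul(-1, -9)))), 32) = Add(Add(77, Mul(-1, Add(Rational(-10, 3), 9))), 32) = Add(Add(77, Mul(-1, Rational(17, 3))), 32) = Add(Add(77, Rational(-17, 3)), 32) = Add(Rational(214, 3), 32) = Rational(310, 3)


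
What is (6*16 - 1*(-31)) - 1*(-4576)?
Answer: 4703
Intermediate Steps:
(6*16 - 1*(-31)) - 1*(-4576) = (96 + 31) + 4576 = 127 + 4576 = 4703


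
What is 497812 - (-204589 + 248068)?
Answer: 454333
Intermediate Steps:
497812 - (-204589 + 248068) = 497812 - 1*43479 = 497812 - 43479 = 454333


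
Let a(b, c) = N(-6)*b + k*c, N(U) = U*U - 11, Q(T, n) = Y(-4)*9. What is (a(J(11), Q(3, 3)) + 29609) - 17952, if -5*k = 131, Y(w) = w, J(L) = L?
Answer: 64376/5 ≈ 12875.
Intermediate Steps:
Q(T, n) = -36 (Q(T, n) = -4*9 = -36)
N(U) = -11 + U² (N(U) = U² - 11 = -11 + U²)
k = -131/5 (k = -⅕*131 = -131/5 ≈ -26.200)
a(b, c) = 25*b - 131*c/5 (a(b, c) = (-11 + (-6)²)*b - 131*c/5 = (-11 + 36)*b - 131*c/5 = 25*b - 131*c/5)
(a(J(11), Q(3, 3)) + 29609) - 17952 = ((25*11 - 131/5*(-36)) + 29609) - 17952 = ((275 + 4716/5) + 29609) - 17952 = (6091/5 + 29609) - 17952 = 154136/5 - 17952 = 64376/5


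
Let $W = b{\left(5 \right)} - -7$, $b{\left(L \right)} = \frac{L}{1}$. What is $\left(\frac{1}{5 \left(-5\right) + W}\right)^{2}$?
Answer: $\frac{1}{169} \approx 0.0059172$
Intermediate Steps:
$b{\left(L \right)} = L$ ($b{\left(L \right)} = L 1 = L$)
$W = 12$ ($W = 5 - -7 = 5 + 7 = 12$)
$\left(\frac{1}{5 \left(-5\right) + W}\right)^{2} = \left(\frac{1}{5 \left(-5\right) + 12}\right)^{2} = \left(\frac{1}{-25 + 12}\right)^{2} = \left(\frac{1}{-13}\right)^{2} = \left(- \frac{1}{13}\right)^{2} = \frac{1}{169}$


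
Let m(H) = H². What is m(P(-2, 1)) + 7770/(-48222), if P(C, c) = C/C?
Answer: 6742/8037 ≈ 0.83887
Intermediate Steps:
P(C, c) = 1
m(P(-2, 1)) + 7770/(-48222) = 1² + 7770/(-48222) = 1 + 7770*(-1/48222) = 1 - 1295/8037 = 6742/8037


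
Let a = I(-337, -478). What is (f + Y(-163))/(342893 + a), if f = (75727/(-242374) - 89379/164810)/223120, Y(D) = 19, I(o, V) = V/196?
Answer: 1037212393185634827/18718442700905462432500 ≈ 5.5411e-5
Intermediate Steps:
I(o, V) = V/196 (I(o, V) = V*(1/196) = V/196)
a = -239/98 (a = (1/196)*(-478) = -239/98 ≈ -2.4388)
f = -4267964077/1114084427836600 (f = (75727*(-1/242374) - 89379*1/164810)*(1/223120) = (-75727/242374 - 89379/164810)*(1/223120) = -8535928154/9986414735*1/223120 = -4267964077/1114084427836600 ≈ -3.8309e-6)
(f + Y(-163))/(342893 + a) = (-4267964077/1114084427836600 + 19)/(342893 - 239/98) = 21167599860931323/(1114084427836600*(33603275/98)) = (21167599860931323/1114084427836600)*(98/33603275) = 1037212393185634827/18718442700905462432500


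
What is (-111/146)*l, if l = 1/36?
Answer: -37/1752 ≈ -0.021119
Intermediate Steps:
l = 1/36 ≈ 0.027778
(-111/146)*l = -111/146*(1/36) = -111*1/146*(1/36) = -111/146*1/36 = -37/1752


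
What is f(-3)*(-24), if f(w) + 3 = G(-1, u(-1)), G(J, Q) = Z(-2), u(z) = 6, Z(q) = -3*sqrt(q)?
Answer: 72 + 72*I*sqrt(2) ≈ 72.0 + 101.82*I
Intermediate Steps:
G(J, Q) = -3*I*sqrt(2)
f(w) = -3 - 3*I*sqrt(2)
f(-3)*(-24) = (-3 - 3*I*sqrt(2))*(-24) = 72 + 72*I*sqrt(2)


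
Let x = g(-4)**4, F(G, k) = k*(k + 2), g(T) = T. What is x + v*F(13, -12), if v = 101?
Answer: 12376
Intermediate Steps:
F(G, k) = k*(2 + k)
x = 256 (x = (-4)**4 = 256)
x + v*F(13, -12) = 256 + 101*(-12*(2 - 12)) = 256 + 101*(-12*(-10)) = 256 + 101*120 = 256 + 12120 = 12376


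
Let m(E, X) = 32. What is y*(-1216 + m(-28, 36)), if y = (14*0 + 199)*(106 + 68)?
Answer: -40997184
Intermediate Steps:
y = 34626 (y = (0 + 199)*174 = 199*174 = 34626)
y*(-1216 + m(-28, 36)) = 34626*(-1216 + 32) = 34626*(-1184) = -40997184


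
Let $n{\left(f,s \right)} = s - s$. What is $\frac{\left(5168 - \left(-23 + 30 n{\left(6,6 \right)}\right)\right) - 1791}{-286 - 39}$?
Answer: $- \frac{136}{13} \approx -10.462$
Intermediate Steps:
$n{\left(f,s \right)} = 0$
$\frac{\left(5168 - \left(-23 + 30 n{\left(6,6 \right)}\right)\right) - 1791}{-286 - 39} = \frac{\left(5168 + \left(23 - 0\right)\right) - 1791}{-286 - 39} = \frac{\left(5168 + \left(23 + 0\right)\right) - 1791}{-325} = - \frac{\left(5168 + 23\right) - 1791}{325} = - \frac{5191 - 1791}{325} = \left(- \frac{1}{325}\right) 3400 = - \frac{136}{13}$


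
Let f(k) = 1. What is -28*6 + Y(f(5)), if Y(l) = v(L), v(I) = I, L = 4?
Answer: -164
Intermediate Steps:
Y(l) = 4
-28*6 + Y(f(5)) = -28*6 + 4 = -168 + 4 = -164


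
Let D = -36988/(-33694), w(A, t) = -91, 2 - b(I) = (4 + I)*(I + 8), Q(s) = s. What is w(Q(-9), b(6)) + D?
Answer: -1514583/16847 ≈ -89.902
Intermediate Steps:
b(I) = 2 - (4 + I)*(8 + I) (b(I) = 2 - (4 + I)*(I + 8) = 2 - (4 + I)*(8 + I))
D = 18494/16847 (D = -36988*(-1/33694) = 18494/16847 ≈ 1.0978)
w(Q(-9), b(6)) + D = -91 + 18494/16847 = -1514583/16847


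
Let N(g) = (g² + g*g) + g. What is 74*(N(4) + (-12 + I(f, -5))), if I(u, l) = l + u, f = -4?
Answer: 1110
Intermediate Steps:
N(g) = g + 2*g² (N(g) = (g² + g²) + g = 2*g² + g = g + 2*g²)
74*(N(4) + (-12 + I(f, -5))) = 74*(4*(1 + 2*4) + (-12 + (-5 - 4))) = 74*(4*(1 + 8) + (-12 - 9)) = 74*(4*9 - 21) = 74*(36 - 21) = 74*15 = 1110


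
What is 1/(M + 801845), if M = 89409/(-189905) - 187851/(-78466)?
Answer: 14901085730/11948389745449411 ≈ 1.2471e-6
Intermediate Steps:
M = 28658277561/14901085730 (M = 89409*(-1/189905) - 187851*(-1/78466) = -89409/189905 + 187851/78466 = 28658277561/14901085730 ≈ 1.9232)
1/(M + 801845) = 1/(28658277561/14901085730 + 801845) = 1/(11948389745449411/14901085730) = 14901085730/11948389745449411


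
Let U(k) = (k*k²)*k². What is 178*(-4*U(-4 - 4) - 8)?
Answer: 23329392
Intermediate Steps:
U(k) = k⁵ (U(k) = k³*k² = k⁵)
178*(-4*U(-4 - 4) - 8) = 178*(-4*(-4 - 4)⁵ - 8) = 178*(-4*(-8)⁵ - 8) = 178*(-4*(-32768) - 8) = 178*(131072 - 8) = 178*131064 = 23329392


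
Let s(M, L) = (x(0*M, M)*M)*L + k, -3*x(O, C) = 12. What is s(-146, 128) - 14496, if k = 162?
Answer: 60418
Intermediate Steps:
x(O, C) = -4 (x(O, C) = -⅓*12 = -4)
s(M, L) = 162 - 4*L*M (s(M, L) = (-4*M)*L + 162 = -4*L*M + 162 = 162 - 4*L*M)
s(-146, 128) - 14496 = (162 - 4*128*(-146)) - 14496 = (162 + 74752) - 14496 = 74914 - 14496 = 60418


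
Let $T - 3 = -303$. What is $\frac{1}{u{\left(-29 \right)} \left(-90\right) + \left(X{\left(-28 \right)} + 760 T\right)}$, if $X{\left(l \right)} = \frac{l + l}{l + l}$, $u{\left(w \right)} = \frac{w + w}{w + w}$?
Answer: $- \frac{1}{228089} \approx -4.3843 \cdot 10^{-6}$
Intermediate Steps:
$u{\left(w \right)} = 1$ ($u{\left(w \right)} = \frac{2 w}{2 w} = 2 w \frac{1}{2 w} = 1$)
$X{\left(l \right)} = 1$ ($X{\left(l \right)} = \frac{2 l}{2 l} = 2 l \frac{1}{2 l} = 1$)
$T = -300$ ($T = 3 - 303 = -300$)
$\frac{1}{u{\left(-29 \right)} \left(-90\right) + \left(X{\left(-28 \right)} + 760 T\right)} = \frac{1}{1 \left(-90\right) + \left(1 + 760 \left(-300\right)\right)} = \frac{1}{-90 + \left(1 - 228000\right)} = \frac{1}{-90 - 227999} = \frac{1}{-228089} = - \frac{1}{228089}$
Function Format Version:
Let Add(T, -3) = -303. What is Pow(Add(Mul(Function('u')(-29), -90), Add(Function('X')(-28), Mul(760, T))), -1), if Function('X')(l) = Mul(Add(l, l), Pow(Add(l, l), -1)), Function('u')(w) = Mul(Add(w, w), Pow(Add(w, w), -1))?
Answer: Rational(-1, 228089) ≈ -4.3843e-6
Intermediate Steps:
Function('u')(w) = 1 (Function('u')(w) = Mul(Mul(2, w), Pow(Mul(2, w), -1)) = Mul(Mul(2, w), Mul(Rational(1, 2), Pow(w, -1))) = 1)
Function('X')(l) = 1 (Function('X')(l) = Mul(Mul(2, l), Pow(Mul(2, l), -1)) = Mul(Mul(2, l), Mul(Rational(1, 2), Pow(l, -1))) = 1)
T = -300 (T = Add(3, -303) = -300)
Pow(Add(Mul(Function('u')(-29), -90), Add(Function('X')(-28), Mul(760, T))), -1) = Pow(Add(Mul(1, -90), Add(1, Mul(760, -300))), -1) = Pow(Add(-90, Add(1, -228000)), -1) = Pow(Add(-90, -227999), -1) = Pow(-228089, -1) = Rational(-1, 228089)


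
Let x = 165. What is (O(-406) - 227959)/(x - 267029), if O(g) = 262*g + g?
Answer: 25749/20528 ≈ 1.2543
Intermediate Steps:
O(g) = 263*g
(O(-406) - 227959)/(x - 267029) = (263*(-406) - 227959)/(165 - 267029) = (-106778 - 227959)/(-266864) = -334737*(-1/266864) = 25749/20528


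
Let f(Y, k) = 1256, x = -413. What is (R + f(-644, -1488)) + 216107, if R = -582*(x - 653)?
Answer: 837775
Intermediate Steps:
R = 620412 (R = -582*(-413 - 653) = -582*(-1066) = 620412)
(R + f(-644, -1488)) + 216107 = (620412 + 1256) + 216107 = 621668 + 216107 = 837775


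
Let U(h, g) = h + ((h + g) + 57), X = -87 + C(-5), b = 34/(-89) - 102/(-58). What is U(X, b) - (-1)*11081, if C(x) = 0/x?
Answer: 28301637/2581 ≈ 10965.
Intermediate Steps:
C(x) = 0
b = 3553/2581 (b = 34*(-1/89) - 102*(-1/58) = -34/89 + 51/29 = 3553/2581 ≈ 1.3766)
X = -87 (X = -87 + 0 = -87)
U(h, g) = 57 + g + 2*h (U(h, g) = h + ((g + h) + 57) = h + (57 + g + h) = 57 + g + 2*h)
U(X, b) - (-1)*11081 = (57 + 3553/2581 + 2*(-87)) - (-1)*11081 = (57 + 3553/2581 - 174) - 1*(-11081) = -298424/2581 + 11081 = 28301637/2581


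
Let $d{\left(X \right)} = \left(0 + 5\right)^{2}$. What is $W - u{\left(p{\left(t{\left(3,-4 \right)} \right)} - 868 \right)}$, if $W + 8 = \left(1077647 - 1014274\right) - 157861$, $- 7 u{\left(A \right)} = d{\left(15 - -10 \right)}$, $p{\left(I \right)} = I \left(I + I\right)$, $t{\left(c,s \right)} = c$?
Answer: $- \frac{661447}{7} \approx -94492.0$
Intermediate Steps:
$d{\left(X \right)} = 25$ ($d{\left(X \right)} = 5^{2} = 25$)
$p{\left(I \right)} = 2 I^{2}$ ($p{\left(I \right)} = I 2 I = 2 I^{2}$)
$u{\left(A \right)} = - \frac{25}{7}$ ($u{\left(A \right)} = \left(- \frac{1}{7}\right) 25 = - \frac{25}{7}$)
$W = -94496$ ($W = -8 + \left(\left(1077647 - 1014274\right) - 157861\right) = -8 + \left(63373 - 157861\right) = -8 - 94488 = -94496$)
$W - u{\left(p{\left(t{\left(3,-4 \right)} \right)} - 868 \right)} = -94496 - - \frac{25}{7} = -94496 + \frac{25}{7} = - \frac{661447}{7}$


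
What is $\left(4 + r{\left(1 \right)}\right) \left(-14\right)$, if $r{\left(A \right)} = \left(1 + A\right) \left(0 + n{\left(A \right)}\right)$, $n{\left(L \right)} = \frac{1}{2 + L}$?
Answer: $- \frac{196}{3} \approx -65.333$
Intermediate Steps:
$r{\left(A \right)} = \frac{1 + A}{2 + A}$ ($r{\left(A \right)} = \left(1 + A\right) \left(0 + \frac{1}{2 + A}\right) = \frac{1 + A}{2 + A}$)
$\left(4 + r{\left(1 \right)}\right) \left(-14\right) = \left(4 + \frac{1 + 1}{2 + 1}\right) \left(-14\right) = \left(4 + \frac{1}{3} \cdot 2\right) \left(-14\right) = \left(4 + \frac{2}{3}\right) \left(-14\right) = \frac{14}{3} \left(-14\right) = - \frac{196}{3}$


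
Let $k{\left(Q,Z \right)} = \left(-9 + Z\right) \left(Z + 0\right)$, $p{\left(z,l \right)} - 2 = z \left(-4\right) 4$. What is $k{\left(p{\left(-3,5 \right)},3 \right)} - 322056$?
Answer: $-322074$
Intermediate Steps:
$p{\left(z,l \right)} = 2 - 16 z$ ($p{\left(z,l \right)} = 2 + z \left(-4\right) 4 = 2 + - 4 z 4 = 2 - 16 z$)
$k{\left(Q,Z \right)} = Z \left(-9 + Z\right)$ ($k{\left(Q,Z \right)} = \left(-9 + Z\right) Z = Z \left(-9 + Z\right)$)
$k{\left(p{\left(-3,5 \right)},3 \right)} - 322056 = 3 \left(-9 + 3\right) - 322056 = 3 \left(-6\right) - 322056 = -18 - 322056 = -322074$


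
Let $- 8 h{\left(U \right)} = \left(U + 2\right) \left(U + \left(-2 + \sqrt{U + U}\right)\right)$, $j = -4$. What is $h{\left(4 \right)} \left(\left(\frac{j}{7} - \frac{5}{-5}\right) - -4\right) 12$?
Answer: $- \frac{558}{7} - \frac{558 \sqrt{2}}{7} \approx -192.45$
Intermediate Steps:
$h{\left(U \right)} = - \frac{\left(2 + U\right) \left(-2 + U + \sqrt{2} \sqrt{U}\right)}{8}$ ($h{\left(U \right)} = - \frac{\left(U + 2\right) \left(U + \left(-2 + \sqrt{U + U}\right)\right)}{8} = - \frac{\left(2 + U\right) \left(U + \left(-2 + \sqrt{2 U}\right)\right)}{8} = - \frac{\left(2 + U\right) \left(U + \left(-2 + \sqrt{2} \sqrt{U}\right)\right)}{8} = - \frac{\left(2 + U\right) \left(-2 + U + \sqrt{2} \sqrt{U}\right)}{8}$)
$h{\left(4 \right)} \left(\left(\frac{j}{7} - \frac{5}{-5}\right) - -4\right) 12 = \left(\frac{1}{2} - \frac{4^{2}}{8} - \frac{\sqrt{2} \sqrt{4}}{4} - \frac{\sqrt{2} \cdot 4^{\frac{3}{2}}}{8}\right) \left(\left(- \frac{4}{7} - \frac{5}{-5}\right) - -4\right) 12 = \left(\frac{1}{2} - 2 - \frac{1}{4} \sqrt{2} \cdot 2 - \frac{1}{8} \sqrt{2} \cdot 8\right) \left(\left(\left(-4\right) \frac{1}{7} - -1\right) + 4\right) 12 = \left(\frac{1}{2} - 2 - \frac{\sqrt{2}}{2} - \sqrt{2}\right) \left(\left(- \frac{4}{7} + 1\right) + 4\right) 12 = \left(- \frac{3}{2} - \frac{3 \sqrt{2}}{2}\right) \left(\frac{3}{7} + 4\right) 12 = \left(- \frac{3}{2} - \frac{3 \sqrt{2}}{2}\right) \frac{31}{7} \cdot 12 = \left(- \frac{93}{14} - \frac{93 \sqrt{2}}{14}\right) 12 = - \frac{558}{7} - \frac{558 \sqrt{2}}{7}$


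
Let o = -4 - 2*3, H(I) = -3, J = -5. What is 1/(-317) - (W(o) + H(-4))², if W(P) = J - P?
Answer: -1269/317 ≈ -4.0032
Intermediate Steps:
o = -10 (o = -4 - 6 = -10)
W(P) = -5 - P
1/(-317) - (W(o) + H(-4))² = 1/(-317) - ((-5 - 1*(-10)) - 3)² = -1/317 - ((-5 + 10) - 3)² = -1/317 - (5 - 3)² = -1/317 - 1*2² = -1/317 - 1*4 = -1/317 - 4 = -1269/317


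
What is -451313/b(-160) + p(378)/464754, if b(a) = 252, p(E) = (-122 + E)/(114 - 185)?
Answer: -2482036021109/1385896428 ≈ -1790.9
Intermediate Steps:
p(E) = 122/71 - E/71 (p(E) = (-122 + E)/(-71) = (-122 + E)*(-1/71) = 122/71 - E/71)
-451313/b(-160) + p(378)/464754 = -451313/252 + (122/71 - 1/71*378)/464754 = -451313*1/252 + (122/71 - 378/71)*(1/464754) = -451313/252 - 256/71*1/464754 = -451313/252 - 128/16498767 = -2482036021109/1385896428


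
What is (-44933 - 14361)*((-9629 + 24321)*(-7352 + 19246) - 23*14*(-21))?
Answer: -10361828692540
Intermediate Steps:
(-44933 - 14361)*((-9629 + 24321)*(-7352 + 19246) - 23*14*(-21)) = -59294*(14692*11894 - 322*(-21)) = -59294*(174746648 + 6762) = -59294*174753410 = -10361828692540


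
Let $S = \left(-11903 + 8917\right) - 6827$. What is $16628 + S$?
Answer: $6815$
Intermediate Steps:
$S = -9813$ ($S = -2986 - 6827 = -9813$)
$16628 + S = 16628 - 9813 = 6815$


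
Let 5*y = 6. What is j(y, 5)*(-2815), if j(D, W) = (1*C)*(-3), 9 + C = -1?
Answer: -84450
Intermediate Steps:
y = 6/5 (y = (1/5)*6 = 6/5 ≈ 1.2000)
C = -10 (C = -9 - 1 = -10)
j(D, W) = 30 (j(D, W) = (1*(-10))*(-3) = -10*(-3) = 30)
j(y, 5)*(-2815) = 30*(-2815) = -84450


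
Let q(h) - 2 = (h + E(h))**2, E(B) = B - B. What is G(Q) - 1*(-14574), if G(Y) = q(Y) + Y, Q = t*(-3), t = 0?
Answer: 14576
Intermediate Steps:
E(B) = 0
q(h) = 2 + h**2 (q(h) = 2 + (h + 0)**2 = 2 + h**2)
Q = 0 (Q = 0*(-3) = 0)
G(Y) = 2 + Y + Y**2 (G(Y) = (2 + Y**2) + Y = 2 + Y + Y**2)
G(Q) - 1*(-14574) = (2 + 0 + 0**2) - 1*(-14574) = (2 + 0 + 0) + 14574 = 2 + 14574 = 14576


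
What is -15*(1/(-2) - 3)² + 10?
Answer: -695/4 ≈ -173.75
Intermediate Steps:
-15*(1/(-2) - 3)² + 10 = -15*(-½ - 3)² + 10 = -15*(-7/2)² + 10 = -15*49/4 + 10 = -735/4 + 10 = -695/4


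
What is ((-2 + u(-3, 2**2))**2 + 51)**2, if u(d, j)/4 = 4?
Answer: 61009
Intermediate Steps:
u(d, j) = 16 (u(d, j) = 4*4 = 16)
((-2 + u(-3, 2**2))**2 + 51)**2 = ((-2 + 16)**2 + 51)**2 = (14**2 + 51)**2 = (196 + 51)**2 = 247**2 = 61009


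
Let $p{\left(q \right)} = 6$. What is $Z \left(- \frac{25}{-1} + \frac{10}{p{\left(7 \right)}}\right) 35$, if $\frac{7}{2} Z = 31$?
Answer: $\frac{24800}{3} \approx 8266.7$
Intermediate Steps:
$Z = \frac{62}{7}$ ($Z = \frac{2}{7} \cdot 31 = \frac{62}{7} \approx 8.8571$)
$Z \left(- \frac{25}{-1} + \frac{10}{p{\left(7 \right)}}\right) 35 = \frac{62 \left(- \frac{25}{-1} + \frac{10}{6}\right)}{7} \cdot 35 = \frac{62 \left(\left(-25\right) \left(-1\right) + 10 \cdot \frac{1}{6}\right)}{7} \cdot 35 = \frac{62 \left(25 + \frac{5}{3}\right)}{7} \cdot 35 = \frac{62}{7} \cdot \frac{80}{3} \cdot 35 = \frac{4960}{21} \cdot 35 = \frac{24800}{3}$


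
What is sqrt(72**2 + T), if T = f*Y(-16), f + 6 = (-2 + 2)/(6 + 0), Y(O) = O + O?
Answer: 16*sqrt(21) ≈ 73.321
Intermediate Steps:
Y(O) = 2*O
f = -6 (f = -6 + (-2 + 2)/(6 + 0) = -6 + 0/6 = -6 + 0*(1/6) = -6 + 0 = -6)
T = 192 (T = -12*(-16) = -6*(-32) = 192)
sqrt(72**2 + T) = sqrt(72**2 + 192) = sqrt(5184 + 192) = sqrt(5376) = 16*sqrt(21)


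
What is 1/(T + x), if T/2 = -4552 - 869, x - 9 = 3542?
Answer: -1/7291 ≈ -0.00013716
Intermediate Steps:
x = 3551 (x = 9 + 3542 = 3551)
T = -10842 (T = 2*(-4552 - 869) = 2*(-5421) = -10842)
1/(T + x) = 1/(-10842 + 3551) = 1/(-7291) = -1/7291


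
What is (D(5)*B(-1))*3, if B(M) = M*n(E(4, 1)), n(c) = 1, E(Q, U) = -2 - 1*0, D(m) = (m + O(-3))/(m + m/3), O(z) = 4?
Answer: -81/20 ≈ -4.0500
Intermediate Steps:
D(m) = 3*(4 + m)/(4*m) (D(m) = (m + 4)/(m + m/3) = (4 + m)/(m + m*(⅓)) = (4 + m)/(m + m/3) = (4 + m)/((4*m/3)) = (4 + m)*(3/(4*m)) = 3*(4 + m)/(4*m))
E(Q, U) = -2 (E(Q, U) = -2 + 0 = -2)
B(M) = M (B(M) = M*1 = M)
(D(5)*B(-1))*3 = ((¾ + 3/5)*(-1))*3 = ((¾ + 3*(⅕))*(-1))*3 = ((¾ + ⅗)*(-1))*3 = ((27/20)*(-1))*3 = -27/20*3 = -81/20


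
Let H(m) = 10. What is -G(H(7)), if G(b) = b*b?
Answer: -100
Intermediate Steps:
G(b) = b²
-G(H(7)) = -1*10² = -1*100 = -100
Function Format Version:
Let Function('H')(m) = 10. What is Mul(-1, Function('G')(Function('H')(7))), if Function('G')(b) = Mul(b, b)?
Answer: -100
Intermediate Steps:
Function('G')(b) = Pow(b, 2)
Mul(-1, Function('G')(Function('H')(7))) = Mul(-1, Pow(10, 2)) = Mul(-1, 100) = -100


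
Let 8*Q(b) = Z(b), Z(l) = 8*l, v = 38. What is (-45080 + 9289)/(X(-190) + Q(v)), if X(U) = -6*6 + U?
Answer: 35791/188 ≈ 190.38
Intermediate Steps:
Q(b) = b (Q(b) = (8*b)/8 = b)
X(U) = -36 + U
(-45080 + 9289)/(X(-190) + Q(v)) = (-45080 + 9289)/((-36 - 190) + 38) = -35791/(-226 + 38) = -35791/(-188) = -35791*(-1/188) = 35791/188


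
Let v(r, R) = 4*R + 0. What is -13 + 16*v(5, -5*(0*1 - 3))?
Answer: 947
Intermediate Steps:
v(r, R) = 4*R
-13 + 16*v(5, -5*(0*1 - 3)) = -13 + 16*(4*(-5*(0*1 - 3))) = -13 + 16*(4*(-5*(0 - 3))) = -13 + 16*(4*(-5*(-3))) = -13 + 16*(4*15) = -13 + 16*60 = -13 + 960 = 947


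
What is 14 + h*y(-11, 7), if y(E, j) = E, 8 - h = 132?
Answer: 1378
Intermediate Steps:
h = -124 (h = 8 - 1*132 = 8 - 132 = -124)
14 + h*y(-11, 7) = 14 - 124*(-11) = 14 + 1364 = 1378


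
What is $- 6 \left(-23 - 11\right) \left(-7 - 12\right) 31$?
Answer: $-120156$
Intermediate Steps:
$- 6 \left(-23 - 11\right) \left(-7 - 12\right) 31 = - 6 \left(\left(-34\right) \left(-19\right)\right) 31 = \left(-6\right) 646 \cdot 31 = \left(-3876\right) 31 = -120156$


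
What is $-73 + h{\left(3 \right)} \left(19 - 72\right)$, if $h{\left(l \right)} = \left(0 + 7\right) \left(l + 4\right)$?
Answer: $-2670$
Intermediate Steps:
$h{\left(l \right)} = 28 + 7 l$ ($h{\left(l \right)} = 7 \left(4 + l\right) = 28 + 7 l$)
$-73 + h{\left(3 \right)} \left(19 - 72\right) = -73 + \left(28 + 7 \cdot 3\right) \left(19 - 72\right) = -73 + \left(28 + 21\right) \left(-53\right) = -73 + 49 \left(-53\right) = -73 - 2597 = -2670$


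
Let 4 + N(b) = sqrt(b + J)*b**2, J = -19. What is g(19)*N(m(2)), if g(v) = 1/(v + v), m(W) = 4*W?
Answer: -2/19 + 32*I*sqrt(11)/19 ≈ -0.10526 + 5.5859*I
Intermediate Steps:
g(v) = 1/(2*v)
N(b) = -4 + b**2*sqrt(-19 + b) (N(b) = -4 + sqrt(b - 19)*b**2 = -4 + sqrt(-19 + b)*b**2 = -4 + b**2*sqrt(-19 + b))
g(19)*N(m(2)) = ((1/2)/19)*(-4 + (4*2)**2*sqrt(-19 + 4*2)) = ((1/2)*(1/19))*(-4 + 8**2*sqrt(-19 + 8)) = (-4 + 64*sqrt(-11))/38 = (-4 + 64*(I*sqrt(11)))/38 = (-4 + 64*I*sqrt(11))/38 = -2/19 + 32*I*sqrt(11)/19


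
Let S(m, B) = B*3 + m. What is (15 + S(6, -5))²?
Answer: 36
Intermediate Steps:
S(m, B) = m + 3*B (S(m, B) = 3*B + m = m + 3*B)
(15 + S(6, -5))² = (15 + (6 + 3*(-5)))² = (15 + (6 - 15))² = (15 - 9)² = 6² = 36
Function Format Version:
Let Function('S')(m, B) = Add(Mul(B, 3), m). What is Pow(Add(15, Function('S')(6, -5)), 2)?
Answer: 36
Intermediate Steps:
Function('S')(m, B) = Add(m, Mul(3, B)) (Function('S')(m, B) = Add(Mul(3, B), m) = Add(m, Mul(3, B)))
Pow(Add(15, Function('S')(6, -5)), 2) = Pow(Add(15, Add(6, Mul(3, -5))), 2) = Pow(Add(15, Add(6, -15)), 2) = Pow(Add(15, -9), 2) = Pow(6, 2) = 36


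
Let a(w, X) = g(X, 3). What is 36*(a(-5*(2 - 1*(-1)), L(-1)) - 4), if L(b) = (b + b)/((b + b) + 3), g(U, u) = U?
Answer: -216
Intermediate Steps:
L(b) = 2*b/(3 + 2*b) (L(b) = (2*b)/(2*b + 3) = (2*b)/(3 + 2*b) = 2*b/(3 + 2*b))
a(w, X) = X
36*(a(-5*(2 - 1*(-1)), L(-1)) - 4) = 36*(2*(-1)/(3 + 2*(-1)) - 4) = 36*(2*(-1)/(3 - 2) - 4) = 36*(2*(-1)/1 - 4) = 36*(2*(-1)*1 - 4) = 36*(-2 - 4) = 36*(-6) = -216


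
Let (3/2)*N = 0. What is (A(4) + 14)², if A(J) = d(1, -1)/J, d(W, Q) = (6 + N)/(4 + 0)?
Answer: 13225/64 ≈ 206.64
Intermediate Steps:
N = 0 (N = (⅔)*0 = 0)
d(W, Q) = 3/2 (d(W, Q) = (6 + 0)/(4 + 0) = 6/4 = 6*(¼) = 3/2)
A(J) = 3/(2*J)
(A(4) + 14)² = ((3/2)/4 + 14)² = ((3/2)*(¼) + 14)² = (3/8 + 14)² = (115/8)² = 13225/64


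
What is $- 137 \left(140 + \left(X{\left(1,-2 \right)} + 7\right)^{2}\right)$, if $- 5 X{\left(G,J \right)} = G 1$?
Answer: $- \frac{637872}{25} \approx -25515.0$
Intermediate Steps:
$X{\left(G,J \right)} = - \frac{G}{5}$ ($X{\left(G,J \right)} = - \frac{G 1}{5} = - \frac{G}{5}$)
$- 137 \left(140 + \left(X{\left(1,-2 \right)} + 7\right)^{2}\right) = - 137 \left(140 + \left(\left(- \frac{1}{5}\right) 1 + 7\right)^{2}\right) = - 137 \left(140 + \left(- \frac{1}{5} + 7\right)^{2}\right) = - 137 \left(140 + \left(\frac{34}{5}\right)^{2}\right) = - 137 \left(140 + \frac{1156}{25}\right) = \left(-137\right) \frac{4656}{25} = - \frac{637872}{25}$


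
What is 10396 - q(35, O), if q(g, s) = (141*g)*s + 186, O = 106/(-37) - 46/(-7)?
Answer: -299030/37 ≈ -8081.9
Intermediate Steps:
O = 960/259 (O = 106*(-1/37) - 46*(-⅐) = -106/37 + 46/7 = 960/259 ≈ 3.7066)
q(g, s) = 186 + 141*g*s (q(g, s) = 141*g*s + 186 = 186 + 141*g*s)
10396 - q(35, O) = 10396 - (186 + 141*35*(960/259)) = 10396 - (186 + 676800/37) = 10396 - 1*683682/37 = 10396 - 683682/37 = -299030/37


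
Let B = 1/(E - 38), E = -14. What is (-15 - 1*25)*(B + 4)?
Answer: -2070/13 ≈ -159.23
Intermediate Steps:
B = -1/52 (B = 1/(-14 - 38) = 1/(-52) = -1/52 ≈ -0.019231)
(-15 - 1*25)*(B + 4) = (-15 - 1*25)*(-1/52 + 4) = (-15 - 25)*(207/52) = -40*207/52 = -2070/13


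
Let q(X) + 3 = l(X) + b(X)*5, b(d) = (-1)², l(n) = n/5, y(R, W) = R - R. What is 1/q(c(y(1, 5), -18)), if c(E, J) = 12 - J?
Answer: ⅛ ≈ 0.12500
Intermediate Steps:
y(R, W) = 0
l(n) = n/5 (l(n) = n*(⅕) = n/5)
b(d) = 1
q(X) = 2 + X/5 (q(X) = -3 + (X/5 + 1*5) = -3 + (X/5 + 5) = -3 + (5 + X/5) = 2 + X/5)
1/q(c(y(1, 5), -18)) = 1/(2 + (12 - 1*(-18))/5) = 1/(2 + (12 + 18)/5) = 1/(2 + (⅕)*30) = 1/(2 + 6) = 1/8 = ⅛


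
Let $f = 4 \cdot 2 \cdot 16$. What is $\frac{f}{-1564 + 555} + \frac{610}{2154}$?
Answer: $\frac{169889}{1086693} \approx 0.15634$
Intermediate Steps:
$f = 128$ ($f = 8 \cdot 16 = 128$)
$\frac{f}{-1564 + 555} + \frac{610}{2154} = \frac{128}{-1564 + 555} + \frac{610}{2154} = \frac{128}{-1009} + 610 \cdot \frac{1}{2154} = 128 \left(- \frac{1}{1009}\right) + \frac{305}{1077} = - \frac{128}{1009} + \frac{305}{1077} = \frac{169889}{1086693}$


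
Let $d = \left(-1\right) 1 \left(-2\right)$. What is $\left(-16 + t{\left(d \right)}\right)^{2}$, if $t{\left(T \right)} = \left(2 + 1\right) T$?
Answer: $100$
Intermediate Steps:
$d = 2$ ($d = \left(-1\right) \left(-2\right) = 2$)
$t{\left(T \right)} = 3 T$
$\left(-16 + t{\left(d \right)}\right)^{2} = \left(-16 + 3 \cdot 2\right)^{2} = \left(-16 + 6\right)^{2} = \left(-10\right)^{2} = 100$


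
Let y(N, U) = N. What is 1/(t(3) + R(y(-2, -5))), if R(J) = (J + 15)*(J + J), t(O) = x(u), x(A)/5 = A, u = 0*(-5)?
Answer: -1/52 ≈ -0.019231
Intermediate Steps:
u = 0
x(A) = 5*A
t(O) = 0 (t(O) = 5*0 = 0)
R(J) = 2*J*(15 + J) (R(J) = (15 + J)*(2*J) = 2*J*(15 + J))
1/(t(3) + R(y(-2, -5))) = 1/(0 + 2*(-2)*(15 - 2)) = 1/(0 + 2*(-2)*13) = 1/(0 - 52) = 1/(-52) = -1/52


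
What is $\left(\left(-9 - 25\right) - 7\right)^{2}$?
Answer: $1681$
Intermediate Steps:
$\left(\left(-9 - 25\right) - 7\right)^{2} = \left(-34 - 7\right)^{2} = \left(-41\right)^{2} = 1681$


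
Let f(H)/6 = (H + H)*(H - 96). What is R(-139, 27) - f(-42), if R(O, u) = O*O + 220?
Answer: -50011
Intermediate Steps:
R(O, u) = 220 + O**2 (R(O, u) = O**2 + 220 = 220 + O**2)
f(H) = 12*H*(-96 + H) (f(H) = 6*((H + H)*(H - 96)) = 6*((2*H)*(-96 + H)) = 6*(2*H*(-96 + H)) = 12*H*(-96 + H))
R(-139, 27) - f(-42) = (220 + (-139)**2) - 12*(-42)*(-96 - 42) = (220 + 19321) - 12*(-42)*(-138) = 19541 - 1*69552 = 19541 - 69552 = -50011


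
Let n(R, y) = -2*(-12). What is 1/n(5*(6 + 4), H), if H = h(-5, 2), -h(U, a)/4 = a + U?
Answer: 1/24 ≈ 0.041667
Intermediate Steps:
h(U, a) = -4*U - 4*a (h(U, a) = -4*(a + U) = -4*(U + a) = -4*U - 4*a)
H = 12 (H = -4*(-5) - 4*2 = 20 - 8 = 12)
n(R, y) = 24
1/n(5*(6 + 4), H) = 1/24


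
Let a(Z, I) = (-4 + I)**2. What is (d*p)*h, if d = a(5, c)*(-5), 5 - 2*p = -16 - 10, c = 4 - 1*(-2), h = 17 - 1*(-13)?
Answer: -9300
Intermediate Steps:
h = 30 (h = 17 + 13 = 30)
c = 6 (c = 4 + 2 = 6)
p = 31/2 (p = 5/2 - (-16 - 10)/2 = 5/2 - 1/2*(-26) = 5/2 + 13 = 31/2 ≈ 15.500)
d = -20 (d = (-4 + 6)**2*(-5) = 2**2*(-5) = 4*(-5) = -20)
(d*p)*h = -20*31/2*30 = -310*30 = -9300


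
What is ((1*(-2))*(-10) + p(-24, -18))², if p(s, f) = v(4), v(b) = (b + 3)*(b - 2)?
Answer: 1156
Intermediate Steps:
v(b) = (-2 + b)*(3 + b) (v(b) = (3 + b)*(-2 + b) = (-2 + b)*(3 + b))
p(s, f) = 14 (p(s, f) = -6 + 4 + 4² = -6 + 4 + 16 = 14)
((1*(-2))*(-10) + p(-24, -18))² = ((1*(-2))*(-10) + 14)² = (-2*(-10) + 14)² = (20 + 14)² = 34² = 1156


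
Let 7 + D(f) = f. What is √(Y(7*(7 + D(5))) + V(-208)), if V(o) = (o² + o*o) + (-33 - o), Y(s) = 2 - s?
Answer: 9*√1070 ≈ 294.40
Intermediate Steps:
D(f) = -7 + f
V(o) = -33 - o + 2*o² (V(o) = (o² + o²) + (-33 - o) = 2*o² + (-33 - o) = -33 - o + 2*o²)
√(Y(7*(7 + D(5))) + V(-208)) = √((2 - 7*(7 + (-7 + 5))) + (-33 - 1*(-208) + 2*(-208)²)) = √((2 - 7*(7 - 2)) + (-33 + 208 + 2*43264)) = √((2 - 7*5) + (-33 + 208 + 86528)) = √((2 - 1*35) + 86703) = √((2 - 35) + 86703) = √(-33 + 86703) = √86670 = 9*√1070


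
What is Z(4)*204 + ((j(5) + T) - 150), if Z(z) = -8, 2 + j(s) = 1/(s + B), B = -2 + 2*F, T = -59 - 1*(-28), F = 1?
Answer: -9074/5 ≈ -1814.8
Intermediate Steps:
T = -31 (T = -59 + 28 = -31)
B = 0 (B = -2 + 2*1 = -2 + 2 = 0)
j(s) = -2 + 1/s (j(s) = -2 + 1/(s + 0) = -2 + 1/s)
Z(4)*204 + ((j(5) + T) - 150) = -8*204 + (((-2 + 1/5) - 31) - 150) = -1632 + (((-2 + ⅕) - 31) - 150) = -1632 + ((-9/5 - 31) - 150) = -1632 + (-164/5 - 150) = -1632 - 914/5 = -9074/5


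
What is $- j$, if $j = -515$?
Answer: $515$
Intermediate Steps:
$- j = \left(-1\right) \left(-515\right) = 515$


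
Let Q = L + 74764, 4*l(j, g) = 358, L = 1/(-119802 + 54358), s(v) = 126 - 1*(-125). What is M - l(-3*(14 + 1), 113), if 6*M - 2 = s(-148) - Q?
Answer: -4911441311/392664 ≈ -12508.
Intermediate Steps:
s(v) = 251 (s(v) = 126 + 125 = 251)
L = -1/65444 (L = 1/(-65444) = -1/65444 ≈ -1.5280e-5)
l(j, g) = 179/2 (l(j, g) = (¼)*358 = 179/2)
Q = 4892855215/65444 (Q = -1/65444 + 74764 = 4892855215/65444 ≈ 74764.)
M = -4876297883/392664 (M = ⅓ + (251 - 1*4892855215/65444)/6 = ⅓ + (251 - 4892855215/65444)/6 = ⅓ + (⅙)*(-4876428771/65444) = ⅓ - 1625476257/130888 = -4876297883/392664 ≈ -12419.)
M - l(-3*(14 + 1), 113) = -4876297883/392664 - 1*179/2 = -4876297883/392664 - 179/2 = -4911441311/392664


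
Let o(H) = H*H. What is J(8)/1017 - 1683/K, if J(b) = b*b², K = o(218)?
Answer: 22620677/48331908 ≈ 0.46803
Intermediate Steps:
o(H) = H²
K = 47524 (K = 218² = 47524)
J(b) = b³
J(8)/1017 - 1683/K = 8³/1017 - 1683/47524 = 512*(1/1017) - 1683*1/47524 = 512/1017 - 1683/47524 = 22620677/48331908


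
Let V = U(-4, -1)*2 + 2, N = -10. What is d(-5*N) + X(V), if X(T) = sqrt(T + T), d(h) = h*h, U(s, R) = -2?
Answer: 2500 + 2*I ≈ 2500.0 + 2.0*I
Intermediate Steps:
d(h) = h**2
V = -2 (V = -2*2 + 2 = -4 + 2 = -2)
X(T) = sqrt(2)*sqrt(T) (X(T) = sqrt(2*T) = sqrt(2)*sqrt(T))
d(-5*N) + X(V) = (-5*(-10))**2 + sqrt(2)*sqrt(-2) = 50**2 + sqrt(2)*(I*sqrt(2)) = 2500 + 2*I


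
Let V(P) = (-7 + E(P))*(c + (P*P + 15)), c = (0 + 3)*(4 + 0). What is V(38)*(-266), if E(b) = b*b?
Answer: -562277982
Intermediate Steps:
E(b) = b**2
c = 12 (c = 3*4 = 12)
V(P) = (-7 + P**2)*(27 + P**2) (V(P) = (-7 + P**2)*(12 + (P*P + 15)) = (-7 + P**2)*(12 + (P**2 + 15)) = (-7 + P**2)*(12 + (15 + P**2)) = (-7 + P**2)*(27 + P**2))
V(38)*(-266) = (-189 + 38**4 + 20*38**2)*(-266) = (-189 + 2085136 + 20*1444)*(-266) = (-189 + 2085136 + 28880)*(-266) = 2113827*(-266) = -562277982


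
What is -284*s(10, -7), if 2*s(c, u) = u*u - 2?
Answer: -6674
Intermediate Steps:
s(c, u) = -1 + u²/2 (s(c, u) = (u*u - 2)/2 = (u² - 2)/2 = (-2 + u²)/2 = -1 + u²/2)
-284*s(10, -7) = -284*(-1 + (½)*(-7)²) = -284*(-1 + (½)*49) = -284*(-1 + 49/2) = -284*47/2 = -6674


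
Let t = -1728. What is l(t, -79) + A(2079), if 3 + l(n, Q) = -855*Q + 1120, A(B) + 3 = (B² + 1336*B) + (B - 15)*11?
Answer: 7191148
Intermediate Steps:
A(B) = -168 + B² + 1347*B (A(B) = -3 + ((B² + 1336*B) + (B - 15)*11) = -3 + ((B² + 1336*B) + (-15 + B)*11) = -3 + ((B² + 1336*B) + (-165 + 11*B)) = -3 + (-165 + B² + 1347*B) = -168 + B² + 1347*B)
l(n, Q) = 1117 - 855*Q (l(n, Q) = -3 + (-855*Q + 1120) = -3 + (1120 - 855*Q) = 1117 - 855*Q)
l(t, -79) + A(2079) = (1117 - 855*(-79)) + (-168 + 2079² + 1347*2079) = (1117 + 67545) + (-168 + 4322241 + 2800413) = 68662 + 7122486 = 7191148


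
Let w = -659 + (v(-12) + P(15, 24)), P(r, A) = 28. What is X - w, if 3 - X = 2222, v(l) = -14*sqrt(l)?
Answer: -1588 + 28*I*sqrt(3) ≈ -1588.0 + 48.497*I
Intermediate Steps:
X = -2219 (X = 3 - 1*2222 = 3 - 2222 = -2219)
w = -631 - 28*I*sqrt(3) (w = -659 + (-28*I*sqrt(3) + 28) = -659 + (28 - 28*I*sqrt(3)) = -631 - 28*I*sqrt(3) ≈ -631.0 - 48.497*I)
X - w = -2219 - (-631 - 28*I*sqrt(3)) = -2219 + (631 + 28*I*sqrt(3)) = -1588 + 28*I*sqrt(3)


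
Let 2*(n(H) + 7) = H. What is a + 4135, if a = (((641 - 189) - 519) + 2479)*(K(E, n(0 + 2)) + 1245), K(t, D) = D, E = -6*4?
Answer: 2992603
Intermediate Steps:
n(H) = -7 + H/2
E = -24
a = 2988468 (a = (((641 - 189) - 519) + 2479)*((-7 + (0 + 2)/2) + 1245) = ((452 - 519) + 2479)*((-7 + (½)*2) + 1245) = (-67 + 2479)*((-7 + 1) + 1245) = 2412*(-6 + 1245) = 2412*1239 = 2988468)
a + 4135 = 2988468 + 4135 = 2992603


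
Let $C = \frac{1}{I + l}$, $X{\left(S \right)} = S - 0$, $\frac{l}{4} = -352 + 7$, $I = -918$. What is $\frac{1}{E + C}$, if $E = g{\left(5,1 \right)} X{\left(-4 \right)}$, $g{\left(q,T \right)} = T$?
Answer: $- \frac{2298}{9193} \approx -0.24997$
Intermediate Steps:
$l = -1380$ ($l = 4 \left(-352 + 7\right) = 4 \left(-345\right) = -1380$)
$X{\left(S \right)} = S$ ($X{\left(S \right)} = S + 0 = S$)
$C = - \frac{1}{2298}$ ($C = \frac{1}{-918 - 1380} = \frac{1}{-2298} = - \frac{1}{2298} \approx -0.00043516$)
$E = -4$ ($E = 1 \left(-4\right) = -4$)
$\frac{1}{E + C} = \frac{1}{-4 - \frac{1}{2298}} = \frac{1}{- \frac{9193}{2298}} = - \frac{2298}{9193}$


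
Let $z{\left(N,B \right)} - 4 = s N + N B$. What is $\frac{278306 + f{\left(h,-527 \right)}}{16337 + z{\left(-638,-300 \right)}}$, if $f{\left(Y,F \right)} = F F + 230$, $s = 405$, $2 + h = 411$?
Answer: $- \frac{556265}{50649} \approx -10.983$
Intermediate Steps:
$h = 409$ ($h = -2 + 411 = 409$)
$z{\left(N,B \right)} = 4 + 405 N + B N$ ($z{\left(N,B \right)} = 4 + \left(405 N + N B\right) = 4 + \left(405 N + B N\right) = 4 + 405 N + B N$)
$f{\left(Y,F \right)} = 230 + F^{2}$ ($f{\left(Y,F \right)} = F^{2} + 230 = 230 + F^{2}$)
$\frac{278306 + f{\left(h,-527 \right)}}{16337 + z{\left(-638,-300 \right)}} = \frac{278306 + \left(230 + \left(-527\right)^{2}\right)}{16337 + \left(4 + 405 \left(-638\right) - -191400\right)} = \frac{278306 + \left(230 + 277729\right)}{16337 + \left(4 - 258390 + 191400\right)} = \frac{278306 + 277959}{16337 - 66986} = \frac{556265}{-50649} = 556265 \left(- \frac{1}{50649}\right) = - \frac{556265}{50649}$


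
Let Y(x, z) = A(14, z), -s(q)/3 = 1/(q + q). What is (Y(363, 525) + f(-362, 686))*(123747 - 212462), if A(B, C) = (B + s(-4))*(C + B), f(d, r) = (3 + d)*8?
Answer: -3460683435/8 ≈ -4.3259e+8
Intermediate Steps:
f(d, r) = 24 + 8*d
s(q) = -3/(2*q) (s(q) = -3/(q + q) = -3*1/(2*q) = -3/(2*q))
A(B, C) = (3/8 + B)*(B + C) (A(B, C) = (B - 3/2/(-4))*(C + B) = (B - 3/2*(-¼))*(B + C) = (B + 3/8)*(B + C) = (3/8 + B)*(B + C))
Y(x, z) = 805/4 + 115*z/8 (Y(x, z) = 14² + (3/8)*14 + 3*z/8 + 14*z = 196 + 21/4 + 3*z/8 + 14*z = 805/4 + 115*z/8)
(Y(363, 525) + f(-362, 686))*(123747 - 212462) = ((805/4 + (115/8)*525) + (24 + 8*(-362)))*(123747 - 212462) = ((805/4 + 60375/8) + (24 - 2896))*(-88715) = (61985/8 - 2872)*(-88715) = (39009/8)*(-88715) = -3460683435/8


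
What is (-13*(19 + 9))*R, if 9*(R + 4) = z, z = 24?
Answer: 1456/3 ≈ 485.33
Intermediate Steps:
R = -4/3 (R = -4 + (⅑)*24 = -4 + 8/3 = -4/3 ≈ -1.3333)
(-13*(19 + 9))*R = -13*(19 + 9)*(-4/3) = -13*28*(-4/3) = -364*(-4/3) = 1456/3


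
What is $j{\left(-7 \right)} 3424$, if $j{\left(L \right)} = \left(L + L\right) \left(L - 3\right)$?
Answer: $479360$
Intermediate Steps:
$j{\left(L \right)} = 2 L \left(-3 + L\right)$
$j{\left(-7 \right)} 3424 = 2 \left(-7\right) \left(-3 - 7\right) 3424 = 2 \left(-7\right) \left(-10\right) 3424 = 140 \cdot 3424 = 479360$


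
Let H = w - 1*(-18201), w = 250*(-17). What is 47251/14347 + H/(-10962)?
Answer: 45401495/22467402 ≈ 2.0208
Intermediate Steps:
w = -4250
H = 13951 (H = -4250 - 1*(-18201) = -4250 + 18201 = 13951)
47251/14347 + H/(-10962) = 47251/14347 + 13951/(-10962) = 47251*(1/14347) + 13951*(-1/10962) = 47251/14347 - 1993/1566 = 45401495/22467402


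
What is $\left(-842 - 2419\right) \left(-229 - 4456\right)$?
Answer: $15277785$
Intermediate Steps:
$\left(-842 - 2419\right) \left(-229 - 4456\right) = \left(-3261\right) \left(-4685\right) = 15277785$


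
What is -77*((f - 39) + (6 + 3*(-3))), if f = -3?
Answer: 3465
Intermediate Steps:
-77*((f - 39) + (6 + 3*(-3))) = -77*((-3 - 39) + (6 + 3*(-3))) = -77*(-42 + (6 - 9)) = -77*(-42 - 3) = -77*(-45) = 3465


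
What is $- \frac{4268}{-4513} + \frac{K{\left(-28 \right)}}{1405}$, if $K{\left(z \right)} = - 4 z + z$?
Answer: $\frac{6375632}{6340765} \approx 1.0055$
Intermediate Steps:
$K{\left(z \right)} = - 3 z$
$- \frac{4268}{-4513} + \frac{K{\left(-28 \right)}}{1405} = - \frac{4268}{-4513} + \frac{\left(-3\right) \left(-28\right)}{1405} = \left(-4268\right) \left(- \frac{1}{4513}\right) + 84 \cdot \frac{1}{1405} = \frac{4268}{4513} + \frac{84}{1405} = \frac{6375632}{6340765}$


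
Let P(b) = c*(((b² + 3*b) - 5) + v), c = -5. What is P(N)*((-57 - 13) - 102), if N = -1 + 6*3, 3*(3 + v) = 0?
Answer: 285520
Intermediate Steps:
v = -3 (v = -3 + (⅓)*0 = -3 + 0 = -3)
N = 17 (N = -1 + 18 = 17)
P(b) = 40 - 15*b - 5*b² (P(b) = -5*(((b² + 3*b) - 5) - 3) = -5*((-5 + b² + 3*b) - 3) = -5*(-8 + b² + 3*b) = 40 - 15*b - 5*b²)
P(N)*((-57 - 13) - 102) = (40 - 15*17 - 5*17²)*((-57 - 13) - 102) = (40 - 255 - 5*289)*(-70 - 102) = (40 - 255 - 1445)*(-172) = -1660*(-172) = 285520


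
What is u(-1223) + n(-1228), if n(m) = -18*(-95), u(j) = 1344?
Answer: 3054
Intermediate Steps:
n(m) = 1710
u(-1223) + n(-1228) = 1344 + 1710 = 3054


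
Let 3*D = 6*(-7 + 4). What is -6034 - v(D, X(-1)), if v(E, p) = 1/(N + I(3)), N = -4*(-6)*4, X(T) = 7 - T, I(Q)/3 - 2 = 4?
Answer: -687877/114 ≈ -6034.0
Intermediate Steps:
I(Q) = 18 (I(Q) = 6 + 3*4 = 6 + 12 = 18)
D = -6 (D = (6*(-7 + 4))/3 = (6*(-3))/3 = (1/3)*(-18) = -6)
N = 96 (N = 24*4 = 96)
v(E, p) = 1/114 (v(E, p) = 1/(96 + 18) = 1/114)
-6034 - v(D, X(-1)) = -6034 - 1*1/114 = -6034 - 1/114 = -687877/114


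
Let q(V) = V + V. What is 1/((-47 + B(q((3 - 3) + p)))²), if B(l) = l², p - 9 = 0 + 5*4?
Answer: 1/11002489 ≈ 9.0889e-8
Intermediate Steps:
p = 29 (p = 9 + (0 + 5*4) = 9 + (0 + 20) = 9 + 20 = 29)
q(V) = 2*V
1/((-47 + B(q((3 - 3) + p)))²) = 1/((-47 + (2*((3 - 3) + 29))²)²) = 1/((-47 + (2*(0 + 29))²)²) = 1/((-47 + (2*29)²)²) = 1/((-47 + 58²)²) = 1/((-47 + 3364)²) = 1/(3317²) = 1/11002489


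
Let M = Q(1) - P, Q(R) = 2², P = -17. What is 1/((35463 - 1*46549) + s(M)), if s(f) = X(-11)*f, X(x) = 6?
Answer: -1/10960 ≈ -9.1241e-5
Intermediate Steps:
Q(R) = 4
M = 21 (M = 4 - 1*(-17) = 4 + 17 = 21)
s(f) = 6*f
1/((35463 - 1*46549) + s(M)) = 1/((35463 - 1*46549) + 6*21) = 1/((35463 - 46549) + 126) = 1/(-11086 + 126) = 1/(-10960) = -1/10960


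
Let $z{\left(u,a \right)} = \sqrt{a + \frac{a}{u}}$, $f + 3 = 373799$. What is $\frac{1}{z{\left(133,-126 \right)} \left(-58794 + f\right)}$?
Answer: $- \frac{i \sqrt{1273}}{126630804} \approx - 2.8176 \cdot 10^{-7} i$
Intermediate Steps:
$f = 373796$ ($f = -3 + 373799 = 373796$)
$\frac{1}{z{\left(133,-126 \right)} \left(-58794 + f\right)} = \frac{1}{\sqrt{-126 - \frac{126}{133}} \left(-58794 + 373796\right)} = \frac{1}{\sqrt{-126 - \frac{18}{19}} \cdot 315002} = \frac{1}{\sqrt{-126 - \frac{18}{19}}} \cdot \frac{1}{315002} = \frac{1}{\sqrt{- \frac{2412}{19}}} \cdot \frac{1}{315002} = \frac{1}{\frac{6}{19} i \sqrt{1273}} \cdot \frac{1}{315002} = - \frac{i \sqrt{1273}}{402} \cdot \frac{1}{315002} = - \frac{i \sqrt{1273}}{126630804}$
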